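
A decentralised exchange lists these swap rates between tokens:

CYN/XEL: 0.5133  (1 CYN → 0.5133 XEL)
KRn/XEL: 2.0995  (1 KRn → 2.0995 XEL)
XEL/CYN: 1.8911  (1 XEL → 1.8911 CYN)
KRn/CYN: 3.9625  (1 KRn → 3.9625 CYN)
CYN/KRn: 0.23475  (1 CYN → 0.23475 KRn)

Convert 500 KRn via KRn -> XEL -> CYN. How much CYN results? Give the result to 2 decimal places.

1985.18

500 KRn × 2.0995 = 1049.75 XEL
1049.75 XEL × 1.8911 = 1985.182225 CYN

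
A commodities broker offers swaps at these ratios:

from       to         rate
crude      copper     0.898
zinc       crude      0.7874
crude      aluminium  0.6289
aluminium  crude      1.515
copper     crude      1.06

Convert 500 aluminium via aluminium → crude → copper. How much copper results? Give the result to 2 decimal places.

500 aluminium × 1.515 = 757.5 crude
757.5 crude × 0.898 = 680.235 copper

680.24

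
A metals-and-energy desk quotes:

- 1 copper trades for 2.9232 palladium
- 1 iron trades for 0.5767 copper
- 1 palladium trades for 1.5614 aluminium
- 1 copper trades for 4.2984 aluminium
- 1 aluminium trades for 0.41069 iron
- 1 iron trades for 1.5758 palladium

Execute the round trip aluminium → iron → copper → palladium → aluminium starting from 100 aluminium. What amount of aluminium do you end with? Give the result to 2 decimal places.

108.10

100 aluminium × 0.41069 = 41.069 iron
41.069 iron × 0.5767 = 23.6844923 copper
23.6844923 copper × 2.9232 = 69.23450789136 palladium
69.23450789136 palladium × 1.5614 = 108.102760621569504 aluminium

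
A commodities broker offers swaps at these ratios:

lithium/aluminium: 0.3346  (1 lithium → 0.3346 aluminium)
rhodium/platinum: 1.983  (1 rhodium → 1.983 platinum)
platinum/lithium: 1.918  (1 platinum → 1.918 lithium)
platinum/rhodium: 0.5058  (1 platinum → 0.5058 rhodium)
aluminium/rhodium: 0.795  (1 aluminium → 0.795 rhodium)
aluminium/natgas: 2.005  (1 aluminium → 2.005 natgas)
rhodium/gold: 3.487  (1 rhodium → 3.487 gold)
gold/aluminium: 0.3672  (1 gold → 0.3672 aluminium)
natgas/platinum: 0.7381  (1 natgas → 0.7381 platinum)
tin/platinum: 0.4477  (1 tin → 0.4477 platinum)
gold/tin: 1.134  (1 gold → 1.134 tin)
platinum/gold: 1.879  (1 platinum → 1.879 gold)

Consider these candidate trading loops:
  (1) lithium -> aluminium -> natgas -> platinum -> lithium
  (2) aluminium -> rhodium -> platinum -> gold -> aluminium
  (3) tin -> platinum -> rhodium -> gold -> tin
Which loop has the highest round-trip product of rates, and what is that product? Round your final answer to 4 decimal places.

1.0877

(1) 0.3346 × 2.005 × 0.7381 × 1.918 = 0.94974
(2) 0.795 × 1.983 × 1.879 × 0.3672 = 1.08773
(3) 0.4477 × 0.5058 × 3.487 × 1.134 = 0.89543
Highest is cycle (2) at 1.0877 (>1, arbitrage).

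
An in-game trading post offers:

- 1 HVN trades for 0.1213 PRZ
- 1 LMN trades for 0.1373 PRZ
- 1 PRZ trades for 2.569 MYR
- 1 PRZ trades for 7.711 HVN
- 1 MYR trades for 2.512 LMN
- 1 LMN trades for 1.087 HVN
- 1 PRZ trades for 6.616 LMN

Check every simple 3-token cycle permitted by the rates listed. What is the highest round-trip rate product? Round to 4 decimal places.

0.8860

LMN→PRZ→MYR→LMN: 0.1373 × 2.569 × 2.512 = 0.88604
LMN→HVN→PRZ→LMN: 1.087 × 0.1213 × 6.616 = 0.87234
Maximum is LMN→PRZ→MYR→LMN at 0.8860; no arbitrage — every cycle loses value.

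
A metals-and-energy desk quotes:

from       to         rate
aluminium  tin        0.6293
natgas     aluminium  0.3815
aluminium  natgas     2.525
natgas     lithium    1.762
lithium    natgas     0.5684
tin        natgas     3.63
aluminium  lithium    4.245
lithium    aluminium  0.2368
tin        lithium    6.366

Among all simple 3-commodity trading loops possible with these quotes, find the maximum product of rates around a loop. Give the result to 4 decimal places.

natgas→lithium→aluminium→natgas: 1.762 × 0.2368 × 2.525 = 1.05354
tin→lithium→aluminium→tin: 6.366 × 0.2368 × 0.6293 = 0.94865
natgas→aluminium→lithium→natgas: 0.3815 × 4.245 × 0.5684 = 0.92051
tin→natgas→aluminium→tin: 3.63 × 0.3815 × 0.6293 = 0.87148
Maximum is natgas→lithium→aluminium→natgas at 1.0535; arbitrage exists.

1.0535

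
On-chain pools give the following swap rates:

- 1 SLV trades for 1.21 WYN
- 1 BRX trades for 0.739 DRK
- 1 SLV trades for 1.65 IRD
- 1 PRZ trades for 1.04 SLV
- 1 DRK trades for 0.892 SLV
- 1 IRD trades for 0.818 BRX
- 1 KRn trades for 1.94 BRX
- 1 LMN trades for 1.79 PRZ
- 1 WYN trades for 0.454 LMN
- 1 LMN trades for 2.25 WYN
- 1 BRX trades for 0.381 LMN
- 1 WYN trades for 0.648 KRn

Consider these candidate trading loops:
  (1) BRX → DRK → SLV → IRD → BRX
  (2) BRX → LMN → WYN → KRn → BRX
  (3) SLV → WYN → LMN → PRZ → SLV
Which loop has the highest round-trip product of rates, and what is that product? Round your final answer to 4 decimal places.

1.0777

(1) 0.739 × 0.892 × 1.65 × 0.818 = 0.88971
(2) 0.381 × 2.25 × 0.648 × 1.94 = 1.07767
(3) 1.21 × 0.454 × 1.79 × 1.04 = 1.02265
Highest is cycle (2) at 1.0777 (>1, arbitrage).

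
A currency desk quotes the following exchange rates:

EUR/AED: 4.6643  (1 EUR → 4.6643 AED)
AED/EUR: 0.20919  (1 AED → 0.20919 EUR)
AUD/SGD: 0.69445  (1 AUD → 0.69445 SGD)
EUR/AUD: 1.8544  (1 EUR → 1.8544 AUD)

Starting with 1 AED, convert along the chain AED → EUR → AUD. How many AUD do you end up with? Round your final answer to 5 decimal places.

0.38792

1 AED × 0.20919 = 0.20919 EUR
0.20919 EUR × 1.8544 = 0.387921936 AUD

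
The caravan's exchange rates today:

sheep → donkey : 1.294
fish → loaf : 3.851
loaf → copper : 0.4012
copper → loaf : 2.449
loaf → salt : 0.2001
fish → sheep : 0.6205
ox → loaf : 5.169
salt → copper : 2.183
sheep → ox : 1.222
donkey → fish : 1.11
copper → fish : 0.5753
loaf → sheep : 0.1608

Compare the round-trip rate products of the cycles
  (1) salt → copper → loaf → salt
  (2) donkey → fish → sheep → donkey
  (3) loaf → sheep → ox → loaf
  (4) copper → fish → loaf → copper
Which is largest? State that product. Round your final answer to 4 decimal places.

(1) 2.183 × 2.449 × 0.2001 = 1.06977
(2) 1.11 × 0.6205 × 1.294 = 0.89125
(3) 0.1608 × 1.222 × 5.169 = 1.01570
(4) 0.5753 × 3.851 × 0.4012 = 0.88885
Highest is cycle (1) at 1.0698 (>1, arbitrage).

1.0698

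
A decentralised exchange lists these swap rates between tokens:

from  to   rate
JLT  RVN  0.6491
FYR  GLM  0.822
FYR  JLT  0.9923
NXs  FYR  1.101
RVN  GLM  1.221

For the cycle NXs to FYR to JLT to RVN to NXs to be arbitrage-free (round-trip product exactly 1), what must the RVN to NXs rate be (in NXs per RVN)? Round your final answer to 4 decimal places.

Known legs of the cycle: 1.101 × 0.9923 × 0.6491 = 0.70915622493
For no arbitrage the full-cycle product must be 1, so the missing rate is 1 / 0.70915622493 ≈ 1.410127.

1.4101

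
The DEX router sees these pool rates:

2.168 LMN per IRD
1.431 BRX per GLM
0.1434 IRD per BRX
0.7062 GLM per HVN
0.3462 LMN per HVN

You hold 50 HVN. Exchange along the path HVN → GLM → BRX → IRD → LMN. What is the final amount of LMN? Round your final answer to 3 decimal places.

50 HVN × 0.7062 = 35.31 GLM
35.31 GLM × 1.431 = 50.52861 BRX
50.52861 BRX × 0.1434 = 7.245802674 IRD
7.245802674 IRD × 2.168 = 15.708900197232 LMN

15.709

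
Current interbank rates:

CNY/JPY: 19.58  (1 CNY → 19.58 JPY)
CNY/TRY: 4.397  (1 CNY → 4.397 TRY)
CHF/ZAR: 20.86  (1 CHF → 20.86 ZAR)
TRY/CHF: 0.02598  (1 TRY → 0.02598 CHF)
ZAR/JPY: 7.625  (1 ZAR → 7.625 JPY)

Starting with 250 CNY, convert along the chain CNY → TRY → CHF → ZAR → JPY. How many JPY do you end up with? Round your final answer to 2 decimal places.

250 CNY × 4.397 = 1099.25 TRY
1099.25 TRY × 0.02598 = 28.558515 CHF
28.558515 CHF × 20.86 = 595.7306229 ZAR
595.7306229 ZAR × 7.625 = 4542.4459996125 JPY

4542.45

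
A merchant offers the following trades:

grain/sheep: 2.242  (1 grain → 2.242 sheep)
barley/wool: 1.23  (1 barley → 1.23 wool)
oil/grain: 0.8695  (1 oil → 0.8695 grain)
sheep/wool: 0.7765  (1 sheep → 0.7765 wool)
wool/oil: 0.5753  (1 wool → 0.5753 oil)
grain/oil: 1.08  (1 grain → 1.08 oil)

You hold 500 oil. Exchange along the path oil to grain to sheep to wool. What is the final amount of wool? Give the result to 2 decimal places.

500 oil × 0.8695 = 434.75 grain
434.75 grain × 2.242 = 974.7095 sheep
974.7095 sheep × 0.7765 = 756.86192675 wool

756.86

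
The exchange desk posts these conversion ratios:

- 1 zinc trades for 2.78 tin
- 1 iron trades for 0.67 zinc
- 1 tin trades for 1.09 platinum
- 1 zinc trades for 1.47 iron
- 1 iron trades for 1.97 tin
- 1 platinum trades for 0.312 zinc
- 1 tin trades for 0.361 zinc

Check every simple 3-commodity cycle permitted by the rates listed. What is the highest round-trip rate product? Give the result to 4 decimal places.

1.0454

tin→zinc→iron→tin: 0.361 × 1.47 × 1.97 = 1.04542
tin→platinum→zinc→tin: 1.09 × 0.312 × 2.78 = 0.94542
Maximum is tin→zinc→iron→tin at 1.0454; arbitrage exists.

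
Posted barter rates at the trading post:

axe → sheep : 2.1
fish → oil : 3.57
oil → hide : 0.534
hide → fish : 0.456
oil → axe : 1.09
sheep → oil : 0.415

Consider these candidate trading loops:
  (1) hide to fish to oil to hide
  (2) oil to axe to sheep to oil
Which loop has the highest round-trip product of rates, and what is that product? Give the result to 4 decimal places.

0.9499

(1) 0.456 × 3.57 × 0.534 = 0.86931
(2) 1.09 × 2.1 × 0.415 = 0.94994
Highest is cycle (2) at 0.9499 (≤1, no arbitrage).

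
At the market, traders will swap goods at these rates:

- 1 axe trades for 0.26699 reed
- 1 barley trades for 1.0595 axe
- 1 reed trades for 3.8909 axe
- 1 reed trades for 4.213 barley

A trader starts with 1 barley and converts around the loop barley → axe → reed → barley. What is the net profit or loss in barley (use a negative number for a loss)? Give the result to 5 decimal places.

0.19176

1 barley × 1.0595 = 1.0595 axe
1.0595 axe × 0.26699 = 0.282875905 reed
0.282875905 reed × 4.213 = 1.191756187765 barley
Net change: 1.191756187765 − 1 = 0.191756187765 barley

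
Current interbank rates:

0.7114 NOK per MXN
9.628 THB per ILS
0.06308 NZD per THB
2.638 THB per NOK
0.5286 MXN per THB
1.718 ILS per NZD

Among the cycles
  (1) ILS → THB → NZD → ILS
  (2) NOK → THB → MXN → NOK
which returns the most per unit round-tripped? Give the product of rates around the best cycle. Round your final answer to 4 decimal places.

(1) 9.628 × 0.06308 × 1.718 = 1.04340
(2) 2.638 × 0.5286 × 0.7114 = 0.99201
Highest is cycle (1) at 1.0434 (>1, arbitrage).

1.0434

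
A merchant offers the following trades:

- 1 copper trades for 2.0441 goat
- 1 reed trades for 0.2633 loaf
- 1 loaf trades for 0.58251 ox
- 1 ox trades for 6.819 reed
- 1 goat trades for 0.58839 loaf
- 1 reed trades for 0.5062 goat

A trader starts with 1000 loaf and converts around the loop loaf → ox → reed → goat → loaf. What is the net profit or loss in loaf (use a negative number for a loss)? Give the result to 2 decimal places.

183.07

1000 loaf × 0.58251 = 582.51 ox
582.51 ox × 6.819 = 3972.13569 reed
3972.13569 reed × 0.5062 = 2010.695086278 goat
2010.695086278 goat × 0.58839 = 1183.07288181511242 loaf
Net change: 1183.07288181511242 − 1000 = 183.07288181511242 loaf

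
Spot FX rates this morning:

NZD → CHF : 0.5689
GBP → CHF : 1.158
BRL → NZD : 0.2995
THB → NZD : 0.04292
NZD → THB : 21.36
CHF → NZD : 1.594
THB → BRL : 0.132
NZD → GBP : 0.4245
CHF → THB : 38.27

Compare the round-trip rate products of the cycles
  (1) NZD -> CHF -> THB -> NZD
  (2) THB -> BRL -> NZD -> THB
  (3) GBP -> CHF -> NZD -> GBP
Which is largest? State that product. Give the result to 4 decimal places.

(1) 0.5689 × 38.27 × 0.04292 = 0.93445
(2) 0.132 × 0.2995 × 21.36 = 0.84445
(3) 1.158 × 1.594 × 0.4245 = 0.78356
Highest is cycle (1) at 0.9344 (≤1, no arbitrage).

0.9344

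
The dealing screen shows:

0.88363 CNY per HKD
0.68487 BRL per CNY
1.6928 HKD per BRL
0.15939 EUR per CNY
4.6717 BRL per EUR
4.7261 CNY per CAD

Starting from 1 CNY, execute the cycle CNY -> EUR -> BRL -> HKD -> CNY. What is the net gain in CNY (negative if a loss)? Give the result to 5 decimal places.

1 CNY × 0.15939 = 0.15939 EUR
0.15939 EUR × 4.6717 = 0.744622263 BRL
0.744622263 BRL × 1.6928 = 1.2604965668064 HKD
1.2604965668064 HKD × 0.88363 = 1.113812581327139232 CNY
Net change: 1.113812581327139232 − 1 = 0.113812581327139232 CNY

0.11381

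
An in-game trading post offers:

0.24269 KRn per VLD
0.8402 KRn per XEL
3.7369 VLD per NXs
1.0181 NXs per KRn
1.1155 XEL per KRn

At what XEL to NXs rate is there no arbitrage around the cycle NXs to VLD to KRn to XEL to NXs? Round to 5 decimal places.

Known legs of the cycle: 3.7369 × 0.24269 × 1.1155 = 1.0116561651455
For no arbitrage the full-cycle product must be 1, so the missing rate is 1 / 1.0116561651455 ≈ 0.9884781.

0.98848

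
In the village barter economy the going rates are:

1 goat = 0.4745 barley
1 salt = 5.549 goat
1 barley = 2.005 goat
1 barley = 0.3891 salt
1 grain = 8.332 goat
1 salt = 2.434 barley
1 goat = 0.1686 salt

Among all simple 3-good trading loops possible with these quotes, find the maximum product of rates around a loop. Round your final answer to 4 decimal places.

1.0245

barley→salt→goat→barley: 0.3891 × 5.549 × 0.4745 = 1.02450
barley→goat→salt→barley: 2.005 × 0.1686 × 2.434 = 0.82280
Maximum is barley→salt→goat→barley at 1.0245; arbitrage exists.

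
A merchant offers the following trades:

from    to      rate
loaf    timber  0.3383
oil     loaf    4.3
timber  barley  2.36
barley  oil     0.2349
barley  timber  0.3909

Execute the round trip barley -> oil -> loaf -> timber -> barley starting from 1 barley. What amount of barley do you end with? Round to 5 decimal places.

1 barley × 0.2349 = 0.2349 oil
0.2349 oil × 4.3 = 1.01007 loaf
1.01007 loaf × 0.3383 = 0.341706681 timber
0.341706681 timber × 2.36 = 0.80642776716 barley

0.80643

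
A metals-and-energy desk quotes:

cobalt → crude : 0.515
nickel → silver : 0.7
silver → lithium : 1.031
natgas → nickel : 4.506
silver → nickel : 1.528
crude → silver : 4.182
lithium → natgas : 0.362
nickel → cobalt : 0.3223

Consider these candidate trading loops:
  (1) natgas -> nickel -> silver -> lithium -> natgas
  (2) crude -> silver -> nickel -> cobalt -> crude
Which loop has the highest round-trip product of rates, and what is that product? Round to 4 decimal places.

(1) 4.506 × 0.7 × 1.031 × 0.362 = 1.17722
(2) 4.182 × 1.528 × 0.3223 × 0.515 = 1.06066
Highest is cycle (1) at 1.1772 (>1, arbitrage).

1.1772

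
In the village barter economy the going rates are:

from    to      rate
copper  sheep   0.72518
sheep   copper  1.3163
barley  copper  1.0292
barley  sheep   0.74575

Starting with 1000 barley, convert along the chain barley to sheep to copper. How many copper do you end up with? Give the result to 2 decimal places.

981.63

1000 barley × 0.74575 = 745.75 sheep
745.75 sheep × 1.3163 = 981.630725 copper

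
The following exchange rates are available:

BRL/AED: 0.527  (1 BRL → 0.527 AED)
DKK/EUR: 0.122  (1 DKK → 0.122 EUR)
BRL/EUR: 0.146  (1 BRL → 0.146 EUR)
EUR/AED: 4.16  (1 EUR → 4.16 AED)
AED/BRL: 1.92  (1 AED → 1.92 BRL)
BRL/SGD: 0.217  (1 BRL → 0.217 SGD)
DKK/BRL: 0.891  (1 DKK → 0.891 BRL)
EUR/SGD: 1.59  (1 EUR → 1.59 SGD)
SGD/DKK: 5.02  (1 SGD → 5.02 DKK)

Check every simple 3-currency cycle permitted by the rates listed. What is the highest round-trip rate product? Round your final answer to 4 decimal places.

1.1661

EUR→AED→BRL→EUR: 4.16 × 1.92 × 0.146 = 1.16613
SGD→DKK→EUR→SGD: 5.02 × 0.122 × 1.59 = 0.97378
SGD→DKK→BRL→SGD: 5.02 × 0.891 × 0.217 = 0.97060
Maximum is EUR→AED→BRL→EUR at 1.1661; arbitrage exists.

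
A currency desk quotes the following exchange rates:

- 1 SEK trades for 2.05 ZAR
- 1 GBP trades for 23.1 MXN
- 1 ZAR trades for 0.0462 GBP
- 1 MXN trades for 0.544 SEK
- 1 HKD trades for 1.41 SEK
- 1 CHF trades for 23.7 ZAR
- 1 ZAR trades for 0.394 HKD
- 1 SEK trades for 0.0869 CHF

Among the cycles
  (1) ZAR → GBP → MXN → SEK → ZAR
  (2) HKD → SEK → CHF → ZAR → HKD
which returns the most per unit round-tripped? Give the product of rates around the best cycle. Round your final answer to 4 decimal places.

(1) 0.0462 × 23.1 × 0.544 × 2.05 = 1.19016
(2) 1.41 × 0.0869 × 23.7 × 0.394 = 1.14415
Highest is cycle (1) at 1.1902 (>1, arbitrage).

1.1902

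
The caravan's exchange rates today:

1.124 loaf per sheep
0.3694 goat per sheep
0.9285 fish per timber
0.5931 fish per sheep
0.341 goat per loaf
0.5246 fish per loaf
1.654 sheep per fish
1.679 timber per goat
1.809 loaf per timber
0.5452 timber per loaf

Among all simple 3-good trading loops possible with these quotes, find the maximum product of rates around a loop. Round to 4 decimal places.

loaf→goat→timber→loaf: 0.341 × 1.679 × 1.809 = 1.03572
sheep→loaf→fish→sheep: 1.124 × 0.5246 × 1.654 = 0.97528
Maximum is loaf→goat→timber→loaf at 1.0357; arbitrage exists.

1.0357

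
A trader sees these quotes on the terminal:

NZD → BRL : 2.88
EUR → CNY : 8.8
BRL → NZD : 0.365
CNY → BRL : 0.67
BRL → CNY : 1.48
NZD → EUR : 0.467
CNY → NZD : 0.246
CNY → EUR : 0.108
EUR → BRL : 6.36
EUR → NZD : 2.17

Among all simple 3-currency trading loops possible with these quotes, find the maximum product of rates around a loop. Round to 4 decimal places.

EUR→BRL→NZD→EUR: 6.36 × 0.365 × 0.467 = 1.08409
CNY→NZD→BRL→CNY: 0.246 × 2.88 × 1.48 = 1.04855
EUR→BRL→CNY→EUR: 6.36 × 1.48 × 0.108 = 1.01658
EUR→CNY→NZD→EUR: 8.8 × 0.246 × 0.467 = 1.01096
Maximum is EUR→BRL→NZD→EUR at 1.0841; arbitrage exists.

1.0841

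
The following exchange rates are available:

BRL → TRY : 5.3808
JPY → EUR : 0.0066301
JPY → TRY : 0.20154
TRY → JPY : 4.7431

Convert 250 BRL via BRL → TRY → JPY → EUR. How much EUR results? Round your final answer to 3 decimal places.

250 BRL × 5.3808 = 1345.2 TRY
1345.2 TRY × 4.7431 = 6380.41812 JPY
6380.41812 JPY × 0.0066301 = 42.302810177412 EUR

42.303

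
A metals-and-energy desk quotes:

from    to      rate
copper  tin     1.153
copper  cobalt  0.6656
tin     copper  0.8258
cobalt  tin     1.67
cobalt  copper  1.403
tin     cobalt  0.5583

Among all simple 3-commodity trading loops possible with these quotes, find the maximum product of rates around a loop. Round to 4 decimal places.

tin→copper→cobalt→tin: 0.8258 × 0.6656 × 1.67 = 0.91792
tin→cobalt→copper→tin: 0.5583 × 1.403 × 1.153 = 0.90314
Maximum is tin→copper→cobalt→tin at 0.9179; no arbitrage — every cycle loses value.

0.9179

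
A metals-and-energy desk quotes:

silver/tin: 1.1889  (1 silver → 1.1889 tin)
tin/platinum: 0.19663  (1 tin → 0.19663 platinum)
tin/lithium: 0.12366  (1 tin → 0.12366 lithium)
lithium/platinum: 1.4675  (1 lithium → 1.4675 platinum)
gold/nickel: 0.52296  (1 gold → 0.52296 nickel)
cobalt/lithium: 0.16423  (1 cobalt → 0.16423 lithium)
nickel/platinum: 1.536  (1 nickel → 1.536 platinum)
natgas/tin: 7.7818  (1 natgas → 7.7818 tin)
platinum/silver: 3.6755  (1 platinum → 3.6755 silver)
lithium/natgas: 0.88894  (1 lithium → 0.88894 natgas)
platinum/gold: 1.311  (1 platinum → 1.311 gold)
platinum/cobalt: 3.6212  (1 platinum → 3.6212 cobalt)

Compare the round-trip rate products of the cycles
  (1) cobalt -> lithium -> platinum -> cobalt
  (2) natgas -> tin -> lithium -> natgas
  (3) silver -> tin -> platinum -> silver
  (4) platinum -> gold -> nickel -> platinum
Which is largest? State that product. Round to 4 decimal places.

(1) 0.16423 × 1.4675 × 3.6212 = 0.87274
(2) 7.7818 × 0.12366 × 0.88894 = 0.85542
(3) 1.1889 × 0.19663 × 3.6755 = 0.85923
(4) 1.311 × 0.52296 × 1.536 = 1.05308
Highest is cycle (4) at 1.0531 (>1, arbitrage).

1.0531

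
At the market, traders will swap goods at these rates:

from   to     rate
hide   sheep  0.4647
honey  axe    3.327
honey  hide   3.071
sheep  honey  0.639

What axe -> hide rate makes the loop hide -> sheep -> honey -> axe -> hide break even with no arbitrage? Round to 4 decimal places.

Known legs of the cycle: 0.4647 × 0.639 × 3.327 = 0.9879303591
For no arbitrage the full-cycle product must be 1, so the missing rate is 1 / 0.9879303591 ≈ 1.012217.

1.0122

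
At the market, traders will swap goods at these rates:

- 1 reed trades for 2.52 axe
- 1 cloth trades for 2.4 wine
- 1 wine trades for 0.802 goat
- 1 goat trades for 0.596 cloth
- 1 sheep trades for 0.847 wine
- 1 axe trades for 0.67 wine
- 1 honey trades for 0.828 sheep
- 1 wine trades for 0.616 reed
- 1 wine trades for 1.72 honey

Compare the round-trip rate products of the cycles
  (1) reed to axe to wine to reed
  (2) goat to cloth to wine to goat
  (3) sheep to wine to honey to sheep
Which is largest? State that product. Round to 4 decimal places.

1.2063

(1) 2.52 × 0.67 × 0.616 = 1.04005
(2) 0.596 × 2.4 × 0.802 = 1.14718
(3) 0.847 × 1.72 × 0.828 = 1.20626
Highest is cycle (3) at 1.2063 (>1, arbitrage).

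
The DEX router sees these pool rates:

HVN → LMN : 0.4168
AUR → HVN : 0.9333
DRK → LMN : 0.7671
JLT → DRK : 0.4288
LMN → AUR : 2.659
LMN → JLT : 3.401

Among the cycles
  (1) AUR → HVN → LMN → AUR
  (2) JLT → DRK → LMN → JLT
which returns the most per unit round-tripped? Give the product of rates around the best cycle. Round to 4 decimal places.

(1) 0.9333 × 0.4168 × 2.659 = 1.03435
(2) 0.4288 × 0.7671 × 3.401 = 1.11870
Highest is cycle (2) at 1.1187 (>1, arbitrage).

1.1187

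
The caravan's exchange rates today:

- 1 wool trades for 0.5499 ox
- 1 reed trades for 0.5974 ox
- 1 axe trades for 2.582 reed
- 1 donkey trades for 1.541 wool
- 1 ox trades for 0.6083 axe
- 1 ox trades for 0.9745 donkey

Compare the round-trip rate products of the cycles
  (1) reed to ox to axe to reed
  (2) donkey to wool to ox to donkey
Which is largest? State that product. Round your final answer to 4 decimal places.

(1) 0.5974 × 0.6083 × 2.582 = 0.93829
(2) 1.541 × 0.5499 × 0.9745 = 0.82579
Highest is cycle (1) at 0.9383 (≤1, no arbitrage).

0.9383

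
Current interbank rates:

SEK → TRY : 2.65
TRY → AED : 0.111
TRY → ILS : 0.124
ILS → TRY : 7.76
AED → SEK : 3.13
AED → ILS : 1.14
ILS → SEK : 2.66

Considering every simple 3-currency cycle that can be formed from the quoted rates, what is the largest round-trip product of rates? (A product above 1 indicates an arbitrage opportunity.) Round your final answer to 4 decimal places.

0.9820

TRY→AED→ILS→TRY: 0.111 × 1.14 × 7.76 = 0.98195
TRY→AED→SEK→TRY: 0.111 × 3.13 × 2.65 = 0.92069
TRY→ILS→SEK→TRY: 0.124 × 2.66 × 2.65 = 0.87408
Maximum is TRY→AED→ILS→TRY at 0.9820; no arbitrage — every cycle loses value.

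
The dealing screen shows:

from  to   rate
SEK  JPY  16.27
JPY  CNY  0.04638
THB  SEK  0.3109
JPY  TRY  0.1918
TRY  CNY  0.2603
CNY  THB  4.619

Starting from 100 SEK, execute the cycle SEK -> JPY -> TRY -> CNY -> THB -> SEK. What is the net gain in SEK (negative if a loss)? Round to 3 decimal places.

100 SEK × 16.27 = 1627 JPY
1627 JPY × 0.1918 = 312.0586 TRY
312.0586 TRY × 0.2603 = 81.22885358 CNY
81.22885358 CNY × 4.619 = 375.19607468602 THB
375.19607468602 THB × 0.3109 = 116.648459619883618 SEK
Net change: 116.648459619883618 − 100 = 16.648459619883618 SEK

16.648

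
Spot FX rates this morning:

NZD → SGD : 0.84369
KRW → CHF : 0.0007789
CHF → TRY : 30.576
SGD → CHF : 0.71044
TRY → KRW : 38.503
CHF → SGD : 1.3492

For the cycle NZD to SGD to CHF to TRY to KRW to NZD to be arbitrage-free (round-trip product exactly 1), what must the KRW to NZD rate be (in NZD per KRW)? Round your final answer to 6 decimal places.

Known legs of the cycle: 0.84369 × 0.71044 × 30.576 × 38.503 = 705.6438262639391808
For no arbitrage the full-cycle product must be 1, so the missing rate is 1 / 705.6438262639391808 ≈ 0.00141715.

0.001417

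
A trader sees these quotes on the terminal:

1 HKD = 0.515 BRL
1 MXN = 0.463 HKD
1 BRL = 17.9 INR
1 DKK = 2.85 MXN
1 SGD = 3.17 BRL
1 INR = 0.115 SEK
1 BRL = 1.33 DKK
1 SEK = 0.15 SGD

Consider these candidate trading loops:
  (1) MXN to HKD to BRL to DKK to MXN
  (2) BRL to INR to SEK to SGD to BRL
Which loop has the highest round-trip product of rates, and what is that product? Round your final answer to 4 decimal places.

0.9788

(1) 0.463 × 0.515 × 1.33 × 2.85 = 0.90383
(2) 17.9 × 0.115 × 0.15 × 3.17 = 0.97882
Highest is cycle (2) at 0.9788 (≤1, no arbitrage).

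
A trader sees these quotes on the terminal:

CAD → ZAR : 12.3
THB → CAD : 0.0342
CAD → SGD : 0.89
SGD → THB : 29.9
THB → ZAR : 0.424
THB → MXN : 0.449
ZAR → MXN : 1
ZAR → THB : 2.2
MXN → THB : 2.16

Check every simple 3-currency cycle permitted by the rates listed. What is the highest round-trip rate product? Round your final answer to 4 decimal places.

0.9255

ZAR→THB→CAD→ZAR: 2.2 × 0.0342 × 12.3 = 0.92545
MXN→THB→ZAR→MXN: 2.16 × 0.424 × 1 = 0.91584
SGD→THB→CAD→SGD: 29.9 × 0.0342 × 0.89 = 0.91010
Maximum is ZAR→THB→CAD→ZAR at 0.9255; no arbitrage — every cycle loses value.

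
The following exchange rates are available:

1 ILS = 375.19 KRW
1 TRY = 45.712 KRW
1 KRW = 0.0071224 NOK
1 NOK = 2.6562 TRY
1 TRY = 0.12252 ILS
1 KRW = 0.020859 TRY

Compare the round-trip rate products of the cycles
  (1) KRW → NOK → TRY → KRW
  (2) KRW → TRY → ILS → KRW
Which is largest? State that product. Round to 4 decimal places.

(1) 0.0071224 × 2.6562 × 45.712 = 0.86480
(2) 0.020859 × 0.12252 × 375.19 = 0.95885
Highest is cycle (2) at 0.9589 (≤1, no arbitrage).

0.9589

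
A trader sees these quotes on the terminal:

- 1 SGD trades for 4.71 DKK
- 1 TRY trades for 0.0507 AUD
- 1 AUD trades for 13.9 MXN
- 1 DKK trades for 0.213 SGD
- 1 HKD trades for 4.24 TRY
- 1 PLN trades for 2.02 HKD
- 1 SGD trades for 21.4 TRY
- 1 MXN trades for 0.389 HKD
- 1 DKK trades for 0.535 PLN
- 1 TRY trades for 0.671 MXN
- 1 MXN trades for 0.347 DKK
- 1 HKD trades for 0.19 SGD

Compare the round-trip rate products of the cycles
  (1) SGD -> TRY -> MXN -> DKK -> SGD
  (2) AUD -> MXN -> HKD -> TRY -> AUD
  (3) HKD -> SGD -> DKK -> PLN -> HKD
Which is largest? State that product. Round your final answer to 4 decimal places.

(1) 21.4 × 0.671 × 0.347 × 0.213 = 1.06132
(2) 13.9 × 0.389 × 4.24 × 0.0507 = 1.16235
(3) 0.19 × 4.71 × 0.535 × 2.02 = 0.96712
Highest is cycle (2) at 1.1624 (>1, arbitrage).

1.1624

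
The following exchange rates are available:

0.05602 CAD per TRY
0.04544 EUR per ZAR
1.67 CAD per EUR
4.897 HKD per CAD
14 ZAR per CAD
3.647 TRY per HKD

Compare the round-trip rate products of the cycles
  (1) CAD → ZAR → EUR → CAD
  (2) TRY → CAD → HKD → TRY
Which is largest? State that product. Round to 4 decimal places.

1.0624

(1) 14 × 0.04544 × 1.67 = 1.06239
(2) 0.05602 × 4.897 × 3.647 = 1.00048
Highest is cycle (1) at 1.0624 (>1, arbitrage).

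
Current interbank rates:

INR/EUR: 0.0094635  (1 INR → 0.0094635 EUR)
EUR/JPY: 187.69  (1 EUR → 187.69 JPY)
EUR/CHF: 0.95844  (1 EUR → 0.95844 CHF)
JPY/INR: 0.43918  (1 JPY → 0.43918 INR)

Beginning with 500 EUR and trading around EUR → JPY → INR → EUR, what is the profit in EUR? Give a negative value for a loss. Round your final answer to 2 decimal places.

500 EUR × 187.69 = 93845 JPY
93845 JPY × 0.43918 = 41214.8471 INR
41214.8471 INR × 0.0094635 = 390.03670553085 EUR
Net change: 390.03670553085 − 500 = -109.96329446915 EUR

-109.96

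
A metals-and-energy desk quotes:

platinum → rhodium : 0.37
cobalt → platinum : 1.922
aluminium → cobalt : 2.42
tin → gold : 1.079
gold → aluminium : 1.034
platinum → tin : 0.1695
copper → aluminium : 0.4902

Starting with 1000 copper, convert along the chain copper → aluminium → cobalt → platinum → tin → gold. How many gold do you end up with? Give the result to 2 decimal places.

1000 copper × 0.4902 = 490.2 aluminium
490.2 aluminium × 2.42 = 1186.284 cobalt
1186.284 cobalt × 1.922 = 2280.037848 platinum
2280.037848 platinum × 0.1695 = 386.466415236 tin
386.466415236 tin × 1.079 = 416.997262039644 gold

417.00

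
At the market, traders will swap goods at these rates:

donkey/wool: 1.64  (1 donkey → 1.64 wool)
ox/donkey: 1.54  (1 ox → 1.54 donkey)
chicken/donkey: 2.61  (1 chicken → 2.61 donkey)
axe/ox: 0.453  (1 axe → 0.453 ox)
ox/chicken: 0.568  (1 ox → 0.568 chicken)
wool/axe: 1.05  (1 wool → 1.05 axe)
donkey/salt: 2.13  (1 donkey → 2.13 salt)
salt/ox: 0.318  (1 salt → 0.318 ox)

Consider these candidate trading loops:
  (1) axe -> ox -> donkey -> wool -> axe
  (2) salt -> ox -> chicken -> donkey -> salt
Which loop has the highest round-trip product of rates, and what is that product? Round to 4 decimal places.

1.2013

(1) 0.453 × 1.54 × 1.64 × 1.05 = 1.20130
(2) 0.318 × 0.568 × 2.61 × 2.13 = 1.00414
Highest is cycle (1) at 1.2013 (>1, arbitrage).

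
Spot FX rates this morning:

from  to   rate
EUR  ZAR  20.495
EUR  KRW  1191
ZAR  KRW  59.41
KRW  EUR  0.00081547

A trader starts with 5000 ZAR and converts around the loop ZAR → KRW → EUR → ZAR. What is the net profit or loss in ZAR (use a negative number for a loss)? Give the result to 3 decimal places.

5000 ZAR × 59.41 = 297050 KRW
297050 KRW × 0.00081547 = 242.2353635 EUR
242.2353635 EUR × 20.495 = 4964.6137749325 ZAR
Net change: 4964.6137749325 − 5000 = -35.3862250675 ZAR

-35.386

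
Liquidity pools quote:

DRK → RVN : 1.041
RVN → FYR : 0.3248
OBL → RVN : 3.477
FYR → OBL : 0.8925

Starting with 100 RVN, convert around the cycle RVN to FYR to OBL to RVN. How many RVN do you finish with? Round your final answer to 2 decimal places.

100.79

100 RVN × 0.3248 = 32.48 FYR
32.48 FYR × 0.8925 = 28.9884 OBL
28.9884 OBL × 3.477 = 100.7926668 RVN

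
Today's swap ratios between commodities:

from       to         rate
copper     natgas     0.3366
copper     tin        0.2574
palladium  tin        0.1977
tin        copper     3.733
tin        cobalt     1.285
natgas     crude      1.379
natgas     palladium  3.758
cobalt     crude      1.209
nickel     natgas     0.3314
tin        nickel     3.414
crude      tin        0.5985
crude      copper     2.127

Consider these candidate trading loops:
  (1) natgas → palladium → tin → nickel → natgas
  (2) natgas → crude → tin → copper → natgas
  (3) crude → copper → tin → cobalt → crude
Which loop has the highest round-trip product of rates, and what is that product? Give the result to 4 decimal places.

(1) 3.758 × 0.1977 × 3.414 × 0.3314 = 0.84058
(2) 1.379 × 0.5985 × 3.733 × 0.3366 = 1.03705
(3) 2.127 × 0.2574 × 1.285 × 1.209 = 0.85056
Highest is cycle (2) at 1.0371 (>1, arbitrage).

1.0371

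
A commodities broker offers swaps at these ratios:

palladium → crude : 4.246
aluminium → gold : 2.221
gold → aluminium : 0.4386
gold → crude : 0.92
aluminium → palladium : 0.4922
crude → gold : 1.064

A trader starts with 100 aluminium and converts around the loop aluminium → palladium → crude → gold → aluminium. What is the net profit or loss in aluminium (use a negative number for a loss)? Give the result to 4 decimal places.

-2.4714

100 aluminium × 0.4922 = 49.22 palladium
49.22 palladium × 4.246 = 208.98812 crude
208.98812 crude × 1.064 = 222.36335968 gold
222.36335968 gold × 0.4386 = 97.528569555648 aluminium
Net change: 97.528569555648 − 100 = -2.471430444352 aluminium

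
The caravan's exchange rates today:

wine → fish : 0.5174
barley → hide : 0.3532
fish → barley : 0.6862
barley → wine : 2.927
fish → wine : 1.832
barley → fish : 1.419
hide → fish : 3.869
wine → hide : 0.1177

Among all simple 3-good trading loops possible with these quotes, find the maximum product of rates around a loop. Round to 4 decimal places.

wine→fish→barley→wine: 0.5174 × 0.6862 × 2.927 = 1.03920
hide→fish→barley→hide: 3.869 × 0.6862 × 0.3532 = 0.93771
hide→fish→wine→hide: 3.869 × 1.832 × 0.1177 = 0.83426
Maximum is wine→fish→barley→wine at 1.0392; arbitrage exists.

1.0392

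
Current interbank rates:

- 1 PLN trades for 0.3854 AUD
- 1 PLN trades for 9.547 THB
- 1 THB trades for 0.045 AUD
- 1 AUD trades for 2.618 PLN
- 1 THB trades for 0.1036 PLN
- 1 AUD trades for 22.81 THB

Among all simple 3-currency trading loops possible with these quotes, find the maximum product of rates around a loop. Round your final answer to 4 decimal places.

AUD→PLN→THB→AUD: 2.618 × 9.547 × 0.045 = 1.12473
AUD→THB→PLN→AUD: 22.81 × 0.1036 × 0.3854 = 0.91074
Maximum is AUD→PLN→THB→AUD at 1.1247; arbitrage exists.

1.1247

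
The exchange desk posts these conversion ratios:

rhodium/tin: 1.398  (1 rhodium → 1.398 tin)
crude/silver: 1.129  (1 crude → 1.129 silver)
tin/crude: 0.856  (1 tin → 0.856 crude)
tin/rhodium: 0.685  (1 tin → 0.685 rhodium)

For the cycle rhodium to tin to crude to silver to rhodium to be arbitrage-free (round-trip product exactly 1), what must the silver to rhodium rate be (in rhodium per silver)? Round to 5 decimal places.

0.74016

Known legs of the cycle: 1.398 × 0.856 × 1.129 = 1.351060752
For no arbitrage the full-cycle product must be 1, so the missing rate is 1 / 1.351060752 ≈ 0.7401592.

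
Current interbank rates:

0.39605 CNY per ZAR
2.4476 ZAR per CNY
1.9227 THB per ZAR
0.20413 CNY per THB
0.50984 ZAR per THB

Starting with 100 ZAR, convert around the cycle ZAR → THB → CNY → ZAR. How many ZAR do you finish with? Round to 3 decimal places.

96.064

100 ZAR × 1.9227 = 192.27 THB
192.27 THB × 0.20413 = 39.2480751 CNY
39.2480751 CNY × 2.4476 = 96.06358861476 ZAR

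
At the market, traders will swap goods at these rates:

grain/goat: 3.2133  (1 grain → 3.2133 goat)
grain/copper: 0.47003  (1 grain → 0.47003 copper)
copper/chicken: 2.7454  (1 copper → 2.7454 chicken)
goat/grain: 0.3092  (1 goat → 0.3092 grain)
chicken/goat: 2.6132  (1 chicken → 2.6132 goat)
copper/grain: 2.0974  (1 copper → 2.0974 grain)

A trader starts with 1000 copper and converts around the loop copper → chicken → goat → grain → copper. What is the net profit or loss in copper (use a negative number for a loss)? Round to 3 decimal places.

42.662

1000 copper × 2.7454 = 2745.4 chicken
2745.4 chicken × 2.6132 = 7174.27928 goat
7174.27928 goat × 0.3092 = 2218.287153376 grain
2218.287153376 grain × 0.47003 = 1042.66151070132128 copper
Net change: 1042.66151070132128 − 1000 = 42.66151070132128 copper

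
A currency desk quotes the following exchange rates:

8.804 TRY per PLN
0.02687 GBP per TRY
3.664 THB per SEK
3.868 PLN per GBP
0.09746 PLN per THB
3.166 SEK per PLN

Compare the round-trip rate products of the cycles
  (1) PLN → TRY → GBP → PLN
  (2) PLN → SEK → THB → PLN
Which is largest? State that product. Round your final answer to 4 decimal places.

1.1306

(1) 8.804 × 0.02687 × 3.868 = 0.91503
(2) 3.166 × 3.664 × 0.09746 = 1.13056
Highest is cycle (2) at 1.1306 (>1, arbitrage).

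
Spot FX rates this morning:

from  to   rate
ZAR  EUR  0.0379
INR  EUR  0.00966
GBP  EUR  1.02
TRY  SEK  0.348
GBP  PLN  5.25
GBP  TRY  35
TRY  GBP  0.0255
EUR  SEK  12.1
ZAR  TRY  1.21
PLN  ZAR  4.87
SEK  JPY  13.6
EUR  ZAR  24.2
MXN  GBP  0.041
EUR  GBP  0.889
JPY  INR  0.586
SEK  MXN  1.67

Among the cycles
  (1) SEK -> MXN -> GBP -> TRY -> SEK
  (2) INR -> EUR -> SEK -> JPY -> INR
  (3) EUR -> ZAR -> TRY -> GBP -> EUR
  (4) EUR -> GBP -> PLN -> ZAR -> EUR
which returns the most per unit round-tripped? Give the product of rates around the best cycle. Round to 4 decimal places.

0.9315

(1) 1.67 × 0.041 × 35 × 0.348 = 0.83396
(2) 0.00966 × 12.1 × 13.6 × 0.586 = 0.93153
(3) 24.2 × 1.21 × 0.0255 × 1.02 = 0.76162
(4) 0.889 × 5.25 × 4.87 × 0.0379 = 0.86145
Highest is cycle (2) at 0.9315 (≤1, no arbitrage).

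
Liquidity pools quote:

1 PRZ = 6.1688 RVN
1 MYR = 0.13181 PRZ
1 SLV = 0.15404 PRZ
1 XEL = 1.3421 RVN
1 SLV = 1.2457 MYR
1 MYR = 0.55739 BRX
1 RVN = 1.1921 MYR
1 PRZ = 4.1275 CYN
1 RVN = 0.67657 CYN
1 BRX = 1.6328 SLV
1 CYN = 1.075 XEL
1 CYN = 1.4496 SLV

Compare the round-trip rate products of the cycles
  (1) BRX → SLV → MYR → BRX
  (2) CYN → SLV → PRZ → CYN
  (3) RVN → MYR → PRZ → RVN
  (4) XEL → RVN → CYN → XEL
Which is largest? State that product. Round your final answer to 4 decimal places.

1.1337

(1) 1.6328 × 1.2457 × 0.55739 = 1.13372
(2) 1.4496 × 0.15404 × 4.1275 = 0.92166
(3) 1.1921 × 0.13181 × 6.1688 = 0.96931
(4) 1.3421 × 0.67657 × 1.075 = 0.97613
Highest is cycle (1) at 1.1337 (>1, arbitrage).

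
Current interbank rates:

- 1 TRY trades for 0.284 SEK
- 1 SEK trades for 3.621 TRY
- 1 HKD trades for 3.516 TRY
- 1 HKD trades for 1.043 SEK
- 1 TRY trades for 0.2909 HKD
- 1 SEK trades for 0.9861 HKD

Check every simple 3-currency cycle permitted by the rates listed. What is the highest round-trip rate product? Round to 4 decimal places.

HKD→SEK→TRY→HKD: 1.043 × 3.621 × 0.2909 = 1.09864
HKD→TRY→SEK→HKD: 3.516 × 0.284 × 0.9861 = 0.98466
Maximum is HKD→SEK→TRY→HKD at 1.0986; arbitrage exists.

1.0986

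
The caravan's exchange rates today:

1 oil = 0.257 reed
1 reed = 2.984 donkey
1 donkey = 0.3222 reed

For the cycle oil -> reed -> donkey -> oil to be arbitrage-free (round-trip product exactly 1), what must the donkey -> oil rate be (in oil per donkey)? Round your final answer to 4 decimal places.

Known legs of the cycle: 0.257 × 2.984 = 0.766888
For no arbitrage the full-cycle product must be 1, so the missing rate is 1 / 0.766888 ≈ 1.303971.

1.3040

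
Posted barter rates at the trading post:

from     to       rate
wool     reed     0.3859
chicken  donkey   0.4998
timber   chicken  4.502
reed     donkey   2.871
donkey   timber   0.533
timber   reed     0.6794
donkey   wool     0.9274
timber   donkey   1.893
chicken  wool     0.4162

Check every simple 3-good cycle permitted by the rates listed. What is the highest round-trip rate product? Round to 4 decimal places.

timber→chicken→donkey→timber: 4.502 × 0.4998 × 0.533 = 1.19930
reed→donkey→timber→reed: 2.871 × 0.533 × 0.6794 = 1.03965
reed→donkey→wool→reed: 2.871 × 0.9274 × 0.3859 = 1.02748
Maximum is timber→chicken→donkey→timber at 1.1993; arbitrage exists.

1.1993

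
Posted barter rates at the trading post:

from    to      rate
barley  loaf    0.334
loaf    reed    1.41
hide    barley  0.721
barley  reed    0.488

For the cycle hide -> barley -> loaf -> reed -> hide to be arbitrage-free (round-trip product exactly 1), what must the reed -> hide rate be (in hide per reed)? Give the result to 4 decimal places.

Known legs of the cycle: 0.721 × 0.334 × 1.41 = 0.33954774
For no arbitrage the full-cycle product must be 1, so the missing rate is 1 / 0.33954774 ≈ 2.945094.

2.9451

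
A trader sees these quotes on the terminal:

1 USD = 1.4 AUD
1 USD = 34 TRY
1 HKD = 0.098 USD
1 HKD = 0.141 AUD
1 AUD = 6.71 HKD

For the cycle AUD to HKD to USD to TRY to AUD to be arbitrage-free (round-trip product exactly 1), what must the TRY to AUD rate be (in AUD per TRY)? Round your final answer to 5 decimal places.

0.04473

Known legs of the cycle: 6.71 × 0.098 × 34 = 22.35772
For no arbitrage the full-cycle product must be 1, so the missing rate is 1 / 22.35772 ≈ 0.0447273.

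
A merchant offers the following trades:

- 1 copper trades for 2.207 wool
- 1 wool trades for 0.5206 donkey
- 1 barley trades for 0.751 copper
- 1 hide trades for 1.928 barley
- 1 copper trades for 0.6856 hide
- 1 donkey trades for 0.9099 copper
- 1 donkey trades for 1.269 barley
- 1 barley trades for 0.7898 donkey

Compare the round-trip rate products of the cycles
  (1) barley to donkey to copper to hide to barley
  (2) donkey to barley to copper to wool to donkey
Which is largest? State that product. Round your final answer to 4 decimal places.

(1) 0.7898 × 0.9099 × 0.6856 × 1.928 = 0.94992
(2) 1.269 × 0.751 × 2.207 × 0.5206 = 1.09498
Highest is cycle (2) at 1.0950 (>1, arbitrage).

1.0950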